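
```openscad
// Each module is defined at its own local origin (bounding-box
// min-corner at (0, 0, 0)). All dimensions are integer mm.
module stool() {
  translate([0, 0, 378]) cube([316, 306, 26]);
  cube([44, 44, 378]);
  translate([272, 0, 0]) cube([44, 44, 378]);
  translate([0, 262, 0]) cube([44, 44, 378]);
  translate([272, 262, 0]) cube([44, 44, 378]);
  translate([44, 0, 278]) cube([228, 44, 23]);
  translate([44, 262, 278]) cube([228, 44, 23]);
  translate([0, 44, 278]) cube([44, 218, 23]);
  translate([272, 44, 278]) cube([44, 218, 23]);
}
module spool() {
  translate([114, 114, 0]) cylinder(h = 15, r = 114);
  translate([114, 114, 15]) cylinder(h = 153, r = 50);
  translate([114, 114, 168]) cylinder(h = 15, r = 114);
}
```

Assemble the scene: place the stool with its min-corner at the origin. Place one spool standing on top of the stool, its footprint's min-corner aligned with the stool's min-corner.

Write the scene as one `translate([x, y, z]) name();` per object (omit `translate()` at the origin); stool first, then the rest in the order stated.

stool();
translate([0, 0, 404]) spool();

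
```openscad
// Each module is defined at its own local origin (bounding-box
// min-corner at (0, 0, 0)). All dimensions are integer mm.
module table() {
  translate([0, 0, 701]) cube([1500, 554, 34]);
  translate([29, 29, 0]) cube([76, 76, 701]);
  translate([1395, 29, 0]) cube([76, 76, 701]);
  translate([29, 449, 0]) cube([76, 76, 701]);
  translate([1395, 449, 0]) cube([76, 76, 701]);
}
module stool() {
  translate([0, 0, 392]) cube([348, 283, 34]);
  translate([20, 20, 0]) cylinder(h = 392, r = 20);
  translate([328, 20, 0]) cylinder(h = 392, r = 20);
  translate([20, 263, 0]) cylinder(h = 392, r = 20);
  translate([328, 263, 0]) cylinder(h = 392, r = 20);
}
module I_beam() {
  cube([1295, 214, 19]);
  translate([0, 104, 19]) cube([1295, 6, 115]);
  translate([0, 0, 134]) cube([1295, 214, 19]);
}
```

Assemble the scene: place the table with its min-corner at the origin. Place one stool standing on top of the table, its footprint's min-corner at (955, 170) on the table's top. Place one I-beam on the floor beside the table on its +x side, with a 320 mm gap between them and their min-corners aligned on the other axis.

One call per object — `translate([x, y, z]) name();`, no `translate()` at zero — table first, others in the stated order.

table();
translate([955, 170, 735]) stool();
translate([1820, 0, 0]) I_beam();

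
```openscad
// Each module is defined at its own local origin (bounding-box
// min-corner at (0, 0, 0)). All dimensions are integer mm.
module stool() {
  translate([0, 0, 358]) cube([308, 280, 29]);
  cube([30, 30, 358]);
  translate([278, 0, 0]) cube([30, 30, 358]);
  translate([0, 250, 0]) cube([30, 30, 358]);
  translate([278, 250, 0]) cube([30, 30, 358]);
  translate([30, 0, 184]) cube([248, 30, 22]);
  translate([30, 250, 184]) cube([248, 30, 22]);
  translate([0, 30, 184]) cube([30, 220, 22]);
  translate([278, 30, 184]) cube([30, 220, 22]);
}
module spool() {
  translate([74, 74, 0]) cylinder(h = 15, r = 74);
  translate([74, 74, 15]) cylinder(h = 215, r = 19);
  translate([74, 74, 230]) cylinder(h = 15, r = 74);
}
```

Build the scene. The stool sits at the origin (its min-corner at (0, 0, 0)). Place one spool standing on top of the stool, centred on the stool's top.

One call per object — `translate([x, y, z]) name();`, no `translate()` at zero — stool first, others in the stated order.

stool();
translate([80, 66, 387]) spool();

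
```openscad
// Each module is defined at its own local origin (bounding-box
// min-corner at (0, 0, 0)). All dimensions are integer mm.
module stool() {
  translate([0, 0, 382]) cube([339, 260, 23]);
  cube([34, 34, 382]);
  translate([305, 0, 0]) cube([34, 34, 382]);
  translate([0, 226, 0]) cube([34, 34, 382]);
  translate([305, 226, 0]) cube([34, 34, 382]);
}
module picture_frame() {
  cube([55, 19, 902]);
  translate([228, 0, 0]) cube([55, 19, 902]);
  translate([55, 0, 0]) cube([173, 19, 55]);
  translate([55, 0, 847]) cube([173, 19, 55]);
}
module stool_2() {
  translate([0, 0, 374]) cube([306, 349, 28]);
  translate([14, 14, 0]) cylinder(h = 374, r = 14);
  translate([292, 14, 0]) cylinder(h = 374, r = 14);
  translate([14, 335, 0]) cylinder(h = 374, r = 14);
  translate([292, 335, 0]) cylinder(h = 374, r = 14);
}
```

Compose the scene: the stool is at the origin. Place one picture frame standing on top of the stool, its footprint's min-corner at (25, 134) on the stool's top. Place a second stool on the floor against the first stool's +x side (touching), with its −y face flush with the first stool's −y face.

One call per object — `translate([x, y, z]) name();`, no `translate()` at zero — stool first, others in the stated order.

stool();
translate([25, 134, 405]) picture_frame();
translate([339, 0, 0]) stool_2();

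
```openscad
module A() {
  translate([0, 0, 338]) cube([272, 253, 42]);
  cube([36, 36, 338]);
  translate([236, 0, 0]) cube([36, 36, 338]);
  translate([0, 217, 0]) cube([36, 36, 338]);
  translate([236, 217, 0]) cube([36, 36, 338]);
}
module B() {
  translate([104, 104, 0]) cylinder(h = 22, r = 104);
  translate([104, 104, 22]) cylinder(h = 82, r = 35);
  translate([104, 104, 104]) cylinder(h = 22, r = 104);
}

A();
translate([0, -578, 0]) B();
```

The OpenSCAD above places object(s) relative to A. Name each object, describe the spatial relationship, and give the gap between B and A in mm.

The spool's nearest face is 370 mm from the stool's −y face.

A is a stool. B is a spool. The spool is on the floor beside the stool on its −y side. The gap between the spool and the stool is 370 mm.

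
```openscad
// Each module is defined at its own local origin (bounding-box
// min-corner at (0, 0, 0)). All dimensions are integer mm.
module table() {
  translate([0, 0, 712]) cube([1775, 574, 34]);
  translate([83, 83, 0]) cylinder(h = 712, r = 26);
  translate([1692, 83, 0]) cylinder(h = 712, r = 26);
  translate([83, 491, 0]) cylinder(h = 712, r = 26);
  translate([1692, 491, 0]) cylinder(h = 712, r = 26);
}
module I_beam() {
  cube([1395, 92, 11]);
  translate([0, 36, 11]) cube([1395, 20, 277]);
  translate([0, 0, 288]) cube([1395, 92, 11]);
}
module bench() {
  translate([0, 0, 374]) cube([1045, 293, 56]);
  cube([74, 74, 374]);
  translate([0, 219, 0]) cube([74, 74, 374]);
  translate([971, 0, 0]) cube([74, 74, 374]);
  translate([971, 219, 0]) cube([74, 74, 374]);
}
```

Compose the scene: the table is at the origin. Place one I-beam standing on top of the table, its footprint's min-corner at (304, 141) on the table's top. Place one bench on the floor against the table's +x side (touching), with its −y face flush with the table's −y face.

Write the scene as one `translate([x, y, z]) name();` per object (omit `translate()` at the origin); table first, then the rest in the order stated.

table();
translate([304, 141, 746]) I_beam();
translate([1775, 0, 0]) bench();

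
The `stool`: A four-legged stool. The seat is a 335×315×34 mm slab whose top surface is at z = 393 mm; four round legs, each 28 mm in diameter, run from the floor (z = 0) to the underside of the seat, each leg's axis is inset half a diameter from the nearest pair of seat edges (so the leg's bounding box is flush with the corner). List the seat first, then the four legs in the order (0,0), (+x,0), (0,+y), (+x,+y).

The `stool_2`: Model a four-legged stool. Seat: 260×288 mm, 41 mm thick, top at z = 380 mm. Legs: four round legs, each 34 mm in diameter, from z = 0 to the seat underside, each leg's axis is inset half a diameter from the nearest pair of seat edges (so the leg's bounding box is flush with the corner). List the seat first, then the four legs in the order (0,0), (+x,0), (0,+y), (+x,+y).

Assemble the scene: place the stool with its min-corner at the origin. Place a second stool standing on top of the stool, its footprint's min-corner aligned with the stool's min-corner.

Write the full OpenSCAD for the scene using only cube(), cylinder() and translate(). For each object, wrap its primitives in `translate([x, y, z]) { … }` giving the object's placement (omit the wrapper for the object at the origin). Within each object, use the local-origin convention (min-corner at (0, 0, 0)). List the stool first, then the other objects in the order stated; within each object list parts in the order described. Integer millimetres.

translate([0, 0, 359]) cube([335, 315, 34]);
translate([14, 14, 0]) cylinder(h = 359, r = 14);
translate([321, 14, 0]) cylinder(h = 359, r = 14);
translate([14, 301, 0]) cylinder(h = 359, r = 14);
translate([321, 301, 0]) cylinder(h = 359, r = 14);
translate([0, 0, 393]) {
  translate([0, 0, 339]) cube([260, 288, 41]);
  translate([17, 17, 0]) cylinder(h = 339, r = 17);
  translate([243, 17, 0]) cylinder(h = 339, r = 17);
  translate([17, 271, 0]) cylinder(h = 339, r = 17);
  translate([243, 271, 0]) cylinder(h = 339, r = 17);
}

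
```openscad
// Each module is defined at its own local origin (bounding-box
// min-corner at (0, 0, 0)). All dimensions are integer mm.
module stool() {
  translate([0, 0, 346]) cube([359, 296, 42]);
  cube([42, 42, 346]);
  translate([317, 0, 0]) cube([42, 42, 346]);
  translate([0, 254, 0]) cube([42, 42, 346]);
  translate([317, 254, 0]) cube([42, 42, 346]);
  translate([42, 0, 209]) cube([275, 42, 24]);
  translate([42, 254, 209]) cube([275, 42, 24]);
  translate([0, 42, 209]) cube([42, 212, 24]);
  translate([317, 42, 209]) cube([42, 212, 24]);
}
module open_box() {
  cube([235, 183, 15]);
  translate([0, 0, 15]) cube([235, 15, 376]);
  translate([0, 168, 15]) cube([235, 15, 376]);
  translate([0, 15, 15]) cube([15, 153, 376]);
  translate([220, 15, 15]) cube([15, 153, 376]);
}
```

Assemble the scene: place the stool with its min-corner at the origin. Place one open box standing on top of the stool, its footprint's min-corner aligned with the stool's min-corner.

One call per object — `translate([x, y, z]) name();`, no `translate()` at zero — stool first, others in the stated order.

stool();
translate([0, 0, 388]) open_box();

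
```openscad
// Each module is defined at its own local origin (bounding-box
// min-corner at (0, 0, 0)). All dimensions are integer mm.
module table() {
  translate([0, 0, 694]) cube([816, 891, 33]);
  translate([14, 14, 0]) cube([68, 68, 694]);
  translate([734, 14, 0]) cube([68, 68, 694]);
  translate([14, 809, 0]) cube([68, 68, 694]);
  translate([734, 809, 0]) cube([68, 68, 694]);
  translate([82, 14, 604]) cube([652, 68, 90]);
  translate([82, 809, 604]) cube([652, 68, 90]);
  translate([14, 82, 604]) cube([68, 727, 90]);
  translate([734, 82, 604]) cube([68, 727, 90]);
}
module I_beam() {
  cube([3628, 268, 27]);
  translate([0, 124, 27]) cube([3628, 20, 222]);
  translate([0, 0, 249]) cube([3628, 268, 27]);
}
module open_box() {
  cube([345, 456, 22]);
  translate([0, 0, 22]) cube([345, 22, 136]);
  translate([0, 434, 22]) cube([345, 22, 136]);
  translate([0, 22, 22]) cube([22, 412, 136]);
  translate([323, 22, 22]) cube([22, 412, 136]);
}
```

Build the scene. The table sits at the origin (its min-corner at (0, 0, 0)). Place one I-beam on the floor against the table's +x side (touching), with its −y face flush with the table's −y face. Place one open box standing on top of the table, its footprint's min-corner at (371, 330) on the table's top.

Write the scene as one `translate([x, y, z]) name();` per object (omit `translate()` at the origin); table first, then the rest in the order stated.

table();
translate([816, 0, 0]) I_beam();
translate([371, 330, 727]) open_box();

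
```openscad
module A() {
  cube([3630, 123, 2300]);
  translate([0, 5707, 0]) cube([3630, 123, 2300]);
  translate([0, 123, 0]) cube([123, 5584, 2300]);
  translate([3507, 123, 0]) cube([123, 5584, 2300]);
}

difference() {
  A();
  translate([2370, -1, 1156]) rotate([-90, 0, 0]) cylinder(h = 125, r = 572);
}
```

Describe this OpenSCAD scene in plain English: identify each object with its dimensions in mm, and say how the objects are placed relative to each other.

A is the wall frame of a small rectangular building: four walls, each 2300 mm tall and 123 mm thick, enclosing a footprint 3630 mm (x) by 5830 mm (y) outside-to-outside, with no floor or roof. The front and back walls (the −y and +y sides) span the full width; the two side walls fit between them.

The house frame has a circular hole of radius 572 mm through its front wall, centred at (x = 2370, z = 1156).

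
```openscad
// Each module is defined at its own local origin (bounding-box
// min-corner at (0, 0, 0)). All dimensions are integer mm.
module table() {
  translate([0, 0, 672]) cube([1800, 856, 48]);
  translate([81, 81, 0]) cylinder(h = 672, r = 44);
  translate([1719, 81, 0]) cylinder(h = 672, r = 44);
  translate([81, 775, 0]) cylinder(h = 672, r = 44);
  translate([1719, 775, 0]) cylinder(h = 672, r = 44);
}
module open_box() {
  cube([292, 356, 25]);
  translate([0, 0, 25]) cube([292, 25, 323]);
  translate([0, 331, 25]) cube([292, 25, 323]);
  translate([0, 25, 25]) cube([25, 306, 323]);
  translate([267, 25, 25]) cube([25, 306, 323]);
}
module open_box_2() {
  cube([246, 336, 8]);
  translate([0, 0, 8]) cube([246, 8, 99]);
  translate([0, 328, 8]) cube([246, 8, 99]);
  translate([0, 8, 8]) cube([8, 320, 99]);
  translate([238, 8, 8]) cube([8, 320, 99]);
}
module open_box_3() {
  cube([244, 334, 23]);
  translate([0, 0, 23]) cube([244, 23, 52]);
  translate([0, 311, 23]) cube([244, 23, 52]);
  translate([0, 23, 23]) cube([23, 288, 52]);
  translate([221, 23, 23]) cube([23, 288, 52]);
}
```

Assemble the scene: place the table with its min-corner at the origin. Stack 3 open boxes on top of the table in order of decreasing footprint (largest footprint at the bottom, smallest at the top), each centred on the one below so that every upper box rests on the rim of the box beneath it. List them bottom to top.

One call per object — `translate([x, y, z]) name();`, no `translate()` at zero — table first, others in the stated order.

table();
translate([754, 250, 720]) open_box();
translate([777, 260, 1068]) open_box_2();
translate([778, 261, 1175]) open_box_3();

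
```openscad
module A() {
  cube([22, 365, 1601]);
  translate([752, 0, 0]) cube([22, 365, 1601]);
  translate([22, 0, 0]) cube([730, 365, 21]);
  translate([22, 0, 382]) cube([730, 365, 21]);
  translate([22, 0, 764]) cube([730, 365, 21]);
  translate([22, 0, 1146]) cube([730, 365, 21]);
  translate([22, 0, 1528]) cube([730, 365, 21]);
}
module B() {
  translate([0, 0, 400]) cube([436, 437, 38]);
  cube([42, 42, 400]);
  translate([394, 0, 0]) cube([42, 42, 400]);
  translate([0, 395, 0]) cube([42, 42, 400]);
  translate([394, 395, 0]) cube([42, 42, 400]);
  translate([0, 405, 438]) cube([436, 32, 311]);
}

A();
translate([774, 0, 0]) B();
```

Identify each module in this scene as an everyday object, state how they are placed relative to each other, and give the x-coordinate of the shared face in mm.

The bookshelf's +x face and the chair's −x face are both at x = 774 mm.

A is a bookshelf. B is a chair. The chair is against the bookshelf's +x side, with their −y faces flush. The x-coordinate of the shared face is 774 mm.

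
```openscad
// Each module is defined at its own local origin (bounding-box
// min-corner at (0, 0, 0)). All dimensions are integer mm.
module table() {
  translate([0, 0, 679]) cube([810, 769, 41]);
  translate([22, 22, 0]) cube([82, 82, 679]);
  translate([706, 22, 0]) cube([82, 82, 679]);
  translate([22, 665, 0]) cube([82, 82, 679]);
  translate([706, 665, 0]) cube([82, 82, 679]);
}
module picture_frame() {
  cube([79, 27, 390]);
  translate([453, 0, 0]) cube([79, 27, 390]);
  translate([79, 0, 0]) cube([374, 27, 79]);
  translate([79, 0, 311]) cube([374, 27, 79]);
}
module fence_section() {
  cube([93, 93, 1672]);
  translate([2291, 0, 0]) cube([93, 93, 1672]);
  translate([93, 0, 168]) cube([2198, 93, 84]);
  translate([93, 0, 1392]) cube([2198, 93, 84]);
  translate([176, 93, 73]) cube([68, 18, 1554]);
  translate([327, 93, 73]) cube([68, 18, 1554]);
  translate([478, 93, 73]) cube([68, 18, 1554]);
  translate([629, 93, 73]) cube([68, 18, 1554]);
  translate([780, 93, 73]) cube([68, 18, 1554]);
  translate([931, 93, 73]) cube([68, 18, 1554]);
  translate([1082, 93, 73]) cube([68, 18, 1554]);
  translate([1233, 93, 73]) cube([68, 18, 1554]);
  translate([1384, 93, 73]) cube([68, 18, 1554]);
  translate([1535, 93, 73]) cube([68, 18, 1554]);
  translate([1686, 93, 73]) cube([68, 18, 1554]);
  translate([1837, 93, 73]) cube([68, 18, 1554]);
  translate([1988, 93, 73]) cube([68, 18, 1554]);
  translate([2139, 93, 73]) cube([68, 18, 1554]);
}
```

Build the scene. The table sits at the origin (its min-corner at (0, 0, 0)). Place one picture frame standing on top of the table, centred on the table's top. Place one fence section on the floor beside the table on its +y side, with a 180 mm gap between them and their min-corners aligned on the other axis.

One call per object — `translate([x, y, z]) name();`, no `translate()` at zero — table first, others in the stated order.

table();
translate([139, 371, 720]) picture_frame();
translate([0, 949, 0]) fence_section();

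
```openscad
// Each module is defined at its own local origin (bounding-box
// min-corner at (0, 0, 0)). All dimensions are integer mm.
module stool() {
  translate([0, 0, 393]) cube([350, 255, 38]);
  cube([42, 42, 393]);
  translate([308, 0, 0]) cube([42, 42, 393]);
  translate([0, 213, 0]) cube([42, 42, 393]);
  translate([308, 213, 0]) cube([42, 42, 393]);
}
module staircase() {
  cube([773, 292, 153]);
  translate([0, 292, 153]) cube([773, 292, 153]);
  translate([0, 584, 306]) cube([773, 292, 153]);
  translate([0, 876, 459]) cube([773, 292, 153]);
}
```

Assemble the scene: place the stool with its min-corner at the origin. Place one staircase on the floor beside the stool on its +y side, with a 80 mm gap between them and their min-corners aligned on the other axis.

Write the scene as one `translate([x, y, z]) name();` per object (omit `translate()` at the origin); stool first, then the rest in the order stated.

stool();
translate([0, 335, 0]) staircase();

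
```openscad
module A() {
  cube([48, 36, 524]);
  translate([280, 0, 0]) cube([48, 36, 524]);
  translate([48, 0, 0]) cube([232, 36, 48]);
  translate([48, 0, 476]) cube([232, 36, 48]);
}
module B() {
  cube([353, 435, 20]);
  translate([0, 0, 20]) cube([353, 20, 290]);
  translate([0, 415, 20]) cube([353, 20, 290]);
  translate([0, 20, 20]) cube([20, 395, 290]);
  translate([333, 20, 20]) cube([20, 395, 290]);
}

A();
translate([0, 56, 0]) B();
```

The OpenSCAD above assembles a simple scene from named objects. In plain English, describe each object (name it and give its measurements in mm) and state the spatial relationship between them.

A is a rectangular picture frame lying in the x–z plane (depth along y). The opening is 232 mm wide (x) by 428 mm tall (z), surrounded by a border 48 mm wide on all four sides. The frame is 36 mm deep and is made of two full-height vertical stiles with two horizontal rails fitted between them.

B is an open-topped rectangular box: outside dimensions 353×435×310 mm, with a uniform wall and base thickness of 20 mm. The base is a full 353×435 slab on the floor; four walls sit on top of the base. The front and back walls (the −y and +y sides) span the full width; the two side walls fit between them.

The open box is on the floor beside the picture frame on its +y side.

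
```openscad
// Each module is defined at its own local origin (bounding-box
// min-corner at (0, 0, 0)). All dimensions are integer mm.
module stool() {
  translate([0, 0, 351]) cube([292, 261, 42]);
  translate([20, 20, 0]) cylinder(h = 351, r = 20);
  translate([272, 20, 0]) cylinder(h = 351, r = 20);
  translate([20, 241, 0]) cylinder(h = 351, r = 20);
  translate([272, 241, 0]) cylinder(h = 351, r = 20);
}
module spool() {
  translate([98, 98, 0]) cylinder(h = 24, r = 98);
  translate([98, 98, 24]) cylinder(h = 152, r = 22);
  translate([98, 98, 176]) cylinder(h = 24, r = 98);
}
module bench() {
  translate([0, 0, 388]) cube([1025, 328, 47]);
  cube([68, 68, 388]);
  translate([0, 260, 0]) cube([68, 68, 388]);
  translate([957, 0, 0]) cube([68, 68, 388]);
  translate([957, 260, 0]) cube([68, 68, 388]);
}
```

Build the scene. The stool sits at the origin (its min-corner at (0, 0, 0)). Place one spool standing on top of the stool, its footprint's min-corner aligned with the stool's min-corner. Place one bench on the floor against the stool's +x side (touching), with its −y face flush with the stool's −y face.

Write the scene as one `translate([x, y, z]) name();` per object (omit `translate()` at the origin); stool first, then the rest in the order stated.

stool();
translate([0, 0, 393]) spool();
translate([292, 0, 0]) bench();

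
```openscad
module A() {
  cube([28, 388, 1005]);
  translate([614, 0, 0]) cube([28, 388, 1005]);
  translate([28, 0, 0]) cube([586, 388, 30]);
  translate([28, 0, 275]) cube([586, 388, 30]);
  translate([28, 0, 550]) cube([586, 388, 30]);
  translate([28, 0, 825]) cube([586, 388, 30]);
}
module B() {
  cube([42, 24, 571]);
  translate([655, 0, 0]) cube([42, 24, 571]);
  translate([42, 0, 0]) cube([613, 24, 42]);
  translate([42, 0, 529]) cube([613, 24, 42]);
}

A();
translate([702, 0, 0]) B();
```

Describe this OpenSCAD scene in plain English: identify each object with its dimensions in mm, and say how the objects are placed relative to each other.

A is a bookshelf 642 mm wide overall, 388 mm deep and 1005 mm tall. The two sides are 28 mm thick vertical panels. 4 horizontal shelves of 30 mm thickness span between the inner faces of the sides; the lowest shelf sits on the floor and shelves are stacked with a clear vertical gap of 245 mm between each pair.

B is a picture frame with a 613×487 mm rectangular opening (x by z) and a uniform 42 mm border on every side. Frame depth is 24 mm along y. It is built from two vertical stiles running the full outside height and two horizontal rails spanning the gap between the stiles.

The picture frame is on the floor beside the bookshelf on its +x side.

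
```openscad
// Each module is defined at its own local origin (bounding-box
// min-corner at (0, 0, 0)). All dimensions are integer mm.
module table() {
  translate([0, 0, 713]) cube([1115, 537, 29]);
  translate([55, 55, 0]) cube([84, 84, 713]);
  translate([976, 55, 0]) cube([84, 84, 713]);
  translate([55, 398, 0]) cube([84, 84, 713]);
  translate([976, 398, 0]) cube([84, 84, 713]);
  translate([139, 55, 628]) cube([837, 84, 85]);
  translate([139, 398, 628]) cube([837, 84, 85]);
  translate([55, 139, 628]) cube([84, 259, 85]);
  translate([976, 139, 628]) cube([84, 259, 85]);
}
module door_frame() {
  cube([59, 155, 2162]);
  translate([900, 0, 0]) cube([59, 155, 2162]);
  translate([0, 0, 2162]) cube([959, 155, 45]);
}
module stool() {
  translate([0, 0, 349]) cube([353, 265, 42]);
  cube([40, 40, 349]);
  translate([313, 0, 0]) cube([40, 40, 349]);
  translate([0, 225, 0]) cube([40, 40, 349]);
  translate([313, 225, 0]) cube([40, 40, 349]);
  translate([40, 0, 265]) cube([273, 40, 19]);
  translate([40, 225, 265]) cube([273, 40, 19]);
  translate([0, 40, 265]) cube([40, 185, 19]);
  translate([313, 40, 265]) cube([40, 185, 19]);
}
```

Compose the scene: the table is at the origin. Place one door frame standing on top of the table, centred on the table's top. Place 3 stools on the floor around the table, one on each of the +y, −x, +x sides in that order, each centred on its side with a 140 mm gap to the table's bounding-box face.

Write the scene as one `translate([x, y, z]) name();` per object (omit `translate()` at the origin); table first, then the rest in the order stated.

table();
translate([78, 191, 742]) door_frame();
translate([381, 677, 0]) stool();
translate([-493, 136, 0]) stool();
translate([1255, 136, 0]) stool();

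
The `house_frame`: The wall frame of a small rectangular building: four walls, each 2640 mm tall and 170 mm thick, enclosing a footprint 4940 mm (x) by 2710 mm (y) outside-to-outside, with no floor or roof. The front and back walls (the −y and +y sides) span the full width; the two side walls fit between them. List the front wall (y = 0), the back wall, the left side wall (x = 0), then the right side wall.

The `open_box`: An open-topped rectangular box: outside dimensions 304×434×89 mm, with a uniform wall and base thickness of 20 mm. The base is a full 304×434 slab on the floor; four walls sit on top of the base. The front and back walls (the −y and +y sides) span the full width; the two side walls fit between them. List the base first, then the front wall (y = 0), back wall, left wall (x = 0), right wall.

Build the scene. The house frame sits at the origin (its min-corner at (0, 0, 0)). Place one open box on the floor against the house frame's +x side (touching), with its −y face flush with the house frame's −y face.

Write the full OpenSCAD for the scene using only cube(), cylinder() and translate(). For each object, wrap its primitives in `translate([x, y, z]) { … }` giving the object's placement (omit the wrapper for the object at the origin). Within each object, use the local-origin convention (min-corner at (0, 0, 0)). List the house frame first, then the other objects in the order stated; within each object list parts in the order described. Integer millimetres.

cube([4940, 170, 2640]);
translate([0, 2540, 0]) cube([4940, 170, 2640]);
translate([0, 170, 0]) cube([170, 2370, 2640]);
translate([4770, 170, 0]) cube([170, 2370, 2640]);
translate([4940, 0, 0]) {
  cube([304, 434, 20]);
  translate([0, 0, 20]) cube([304, 20, 69]);
  translate([0, 414, 20]) cube([304, 20, 69]);
  translate([0, 20, 20]) cube([20, 394, 69]);
  translate([284, 20, 20]) cube([20, 394, 69]);
}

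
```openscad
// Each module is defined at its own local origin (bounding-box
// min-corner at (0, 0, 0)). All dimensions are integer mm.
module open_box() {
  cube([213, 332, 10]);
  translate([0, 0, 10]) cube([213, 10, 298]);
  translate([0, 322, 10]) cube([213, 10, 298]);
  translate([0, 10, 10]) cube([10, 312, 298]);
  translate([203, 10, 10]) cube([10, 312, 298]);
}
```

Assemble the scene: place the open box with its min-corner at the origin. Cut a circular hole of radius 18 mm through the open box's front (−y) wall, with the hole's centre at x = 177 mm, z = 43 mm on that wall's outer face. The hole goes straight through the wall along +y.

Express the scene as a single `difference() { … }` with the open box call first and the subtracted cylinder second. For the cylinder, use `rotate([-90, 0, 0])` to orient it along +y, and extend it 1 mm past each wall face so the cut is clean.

difference() {
  open_box();
  translate([177, -1, 43]) rotate([-90, 0, 0]) cylinder(h = 12, r = 18);
}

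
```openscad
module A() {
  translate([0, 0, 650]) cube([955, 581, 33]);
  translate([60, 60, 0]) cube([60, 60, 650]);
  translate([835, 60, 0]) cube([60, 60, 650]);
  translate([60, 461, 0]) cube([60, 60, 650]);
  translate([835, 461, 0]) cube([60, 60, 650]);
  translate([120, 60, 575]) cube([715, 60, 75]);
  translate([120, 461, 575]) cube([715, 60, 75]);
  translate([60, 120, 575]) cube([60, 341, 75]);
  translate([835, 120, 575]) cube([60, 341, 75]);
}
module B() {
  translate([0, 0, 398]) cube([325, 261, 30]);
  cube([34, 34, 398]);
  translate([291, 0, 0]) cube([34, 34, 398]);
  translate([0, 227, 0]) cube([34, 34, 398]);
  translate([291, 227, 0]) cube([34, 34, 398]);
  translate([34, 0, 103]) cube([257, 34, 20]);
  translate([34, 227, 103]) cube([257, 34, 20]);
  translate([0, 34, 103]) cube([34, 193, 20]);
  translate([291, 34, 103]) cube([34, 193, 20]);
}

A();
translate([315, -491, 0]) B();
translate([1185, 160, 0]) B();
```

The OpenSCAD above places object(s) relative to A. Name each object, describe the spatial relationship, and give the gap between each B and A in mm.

Each stool's nearest face is 230 mm from the table's bounding box.

A is a table. B is a stool. Two stools sit around the table at the −y, +x sides. The gap between each stool and the table is 230 mm.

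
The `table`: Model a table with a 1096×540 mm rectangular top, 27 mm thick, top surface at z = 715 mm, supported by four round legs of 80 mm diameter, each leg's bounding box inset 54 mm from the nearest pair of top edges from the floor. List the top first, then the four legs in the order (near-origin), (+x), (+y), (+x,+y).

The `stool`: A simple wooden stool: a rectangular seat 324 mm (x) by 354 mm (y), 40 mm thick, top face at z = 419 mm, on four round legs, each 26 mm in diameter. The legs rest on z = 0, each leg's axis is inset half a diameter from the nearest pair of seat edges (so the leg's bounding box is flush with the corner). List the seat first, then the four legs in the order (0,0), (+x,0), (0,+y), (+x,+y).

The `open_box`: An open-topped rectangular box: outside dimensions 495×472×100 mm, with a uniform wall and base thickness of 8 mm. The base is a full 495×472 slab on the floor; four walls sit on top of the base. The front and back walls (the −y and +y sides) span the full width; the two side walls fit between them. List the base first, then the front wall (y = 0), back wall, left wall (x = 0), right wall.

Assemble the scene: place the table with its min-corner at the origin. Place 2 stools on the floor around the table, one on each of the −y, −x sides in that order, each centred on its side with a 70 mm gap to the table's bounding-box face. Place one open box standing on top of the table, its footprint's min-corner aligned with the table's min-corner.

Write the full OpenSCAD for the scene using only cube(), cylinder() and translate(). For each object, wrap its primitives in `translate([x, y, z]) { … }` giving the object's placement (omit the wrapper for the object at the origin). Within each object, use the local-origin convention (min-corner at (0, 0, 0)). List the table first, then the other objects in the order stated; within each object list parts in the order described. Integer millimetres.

translate([0, 0, 688]) cube([1096, 540, 27]);
translate([94, 94, 0]) cylinder(h = 688, r = 40);
translate([1002, 94, 0]) cylinder(h = 688, r = 40);
translate([94, 446, 0]) cylinder(h = 688, r = 40);
translate([1002, 446, 0]) cylinder(h = 688, r = 40);
translate([386, -424, 0]) {
  translate([0, 0, 379]) cube([324, 354, 40]);
  translate([13, 13, 0]) cylinder(h = 379, r = 13);
  translate([311, 13, 0]) cylinder(h = 379, r = 13);
  translate([13, 341, 0]) cylinder(h = 379, r = 13);
  translate([311, 341, 0]) cylinder(h = 379, r = 13);
}
translate([-394, 93, 0]) {
  translate([0, 0, 379]) cube([324, 354, 40]);
  translate([13, 13, 0]) cylinder(h = 379, r = 13);
  translate([311, 13, 0]) cylinder(h = 379, r = 13);
  translate([13, 341, 0]) cylinder(h = 379, r = 13);
  translate([311, 341, 0]) cylinder(h = 379, r = 13);
}
translate([0, 0, 715]) {
  cube([495, 472, 8]);
  translate([0, 0, 8]) cube([495, 8, 92]);
  translate([0, 464, 8]) cube([495, 8, 92]);
  translate([0, 8, 8]) cube([8, 456, 92]);
  translate([487, 8, 8]) cube([8, 456, 92]);
}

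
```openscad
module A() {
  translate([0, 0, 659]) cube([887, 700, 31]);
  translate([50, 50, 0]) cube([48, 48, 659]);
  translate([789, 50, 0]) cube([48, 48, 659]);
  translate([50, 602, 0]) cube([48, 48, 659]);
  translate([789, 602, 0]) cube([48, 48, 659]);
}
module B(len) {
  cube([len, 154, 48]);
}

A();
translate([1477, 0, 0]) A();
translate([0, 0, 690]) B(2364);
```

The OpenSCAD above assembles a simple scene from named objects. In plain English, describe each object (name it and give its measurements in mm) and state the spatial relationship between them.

A is a rectangular dining table. The top is 887×700×31 mm with its upper surface at z = 690 mm. It stands on four 48×48 mm square legs, each inset 50 mm from the nearest pair of top edges, running from the floor to the underside of the top.

B is a rectangular beam 2364 mm long (x), 154 mm deep (y), 48 mm thick (z).

The beam spans the tops of two tables placed 590 mm apart, resting at z = 690 mm.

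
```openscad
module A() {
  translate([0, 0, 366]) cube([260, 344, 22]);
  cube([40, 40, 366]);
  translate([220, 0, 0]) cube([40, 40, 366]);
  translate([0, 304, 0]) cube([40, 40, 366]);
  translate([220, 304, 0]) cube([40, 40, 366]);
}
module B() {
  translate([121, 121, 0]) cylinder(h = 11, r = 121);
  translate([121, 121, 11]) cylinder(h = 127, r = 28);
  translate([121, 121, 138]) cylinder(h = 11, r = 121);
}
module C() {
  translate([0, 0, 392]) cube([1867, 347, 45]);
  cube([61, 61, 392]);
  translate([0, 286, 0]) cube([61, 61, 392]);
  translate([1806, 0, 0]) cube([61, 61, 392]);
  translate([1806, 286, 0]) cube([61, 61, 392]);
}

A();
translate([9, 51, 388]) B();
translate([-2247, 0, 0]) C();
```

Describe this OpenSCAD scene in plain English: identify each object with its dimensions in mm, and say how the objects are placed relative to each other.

A is a four-legged stool. The seat is a 260×344×22 mm slab whose top surface is at z = 388 mm; four square legs, each 40×40 mm in cross-section, run from the floor (z = 0) to the underside of the seat, each flush with a corner of the seat.

B is a spool: two coaxial disc flanges of radius 121 mm and thickness 11 mm, joined by a core cylinder of radius 28 mm and height 127 mm. The lower flange rests on z = 0 and the three cylinders share a vertical axis.

C is a bench: a 1867×347 mm seat slab, 45 mm thick, top at z = 437 mm, on four 61×61 mm square legs flush with the seat corners and standing on z = 0.

The spool is on top of the stool, centred. The bench is on the floor beside the stool on its −x side.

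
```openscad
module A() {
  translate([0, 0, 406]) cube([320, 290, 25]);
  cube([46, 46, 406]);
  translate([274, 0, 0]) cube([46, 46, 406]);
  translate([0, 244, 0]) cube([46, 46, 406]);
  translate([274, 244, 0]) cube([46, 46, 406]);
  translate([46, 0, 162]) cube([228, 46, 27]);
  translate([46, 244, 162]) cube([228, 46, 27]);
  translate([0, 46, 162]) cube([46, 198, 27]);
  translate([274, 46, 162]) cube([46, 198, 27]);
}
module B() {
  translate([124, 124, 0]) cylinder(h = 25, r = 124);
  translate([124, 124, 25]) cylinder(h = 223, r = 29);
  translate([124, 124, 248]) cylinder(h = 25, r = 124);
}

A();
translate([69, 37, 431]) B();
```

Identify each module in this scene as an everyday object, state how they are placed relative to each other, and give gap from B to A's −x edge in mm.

A is a stool. B is a spool. The spool is on top of the stool. The gap from the spool to the stool's −x edge is 69 mm.

The spool's min-x is at 69; the stool's min-x is 0; gap = 69 mm.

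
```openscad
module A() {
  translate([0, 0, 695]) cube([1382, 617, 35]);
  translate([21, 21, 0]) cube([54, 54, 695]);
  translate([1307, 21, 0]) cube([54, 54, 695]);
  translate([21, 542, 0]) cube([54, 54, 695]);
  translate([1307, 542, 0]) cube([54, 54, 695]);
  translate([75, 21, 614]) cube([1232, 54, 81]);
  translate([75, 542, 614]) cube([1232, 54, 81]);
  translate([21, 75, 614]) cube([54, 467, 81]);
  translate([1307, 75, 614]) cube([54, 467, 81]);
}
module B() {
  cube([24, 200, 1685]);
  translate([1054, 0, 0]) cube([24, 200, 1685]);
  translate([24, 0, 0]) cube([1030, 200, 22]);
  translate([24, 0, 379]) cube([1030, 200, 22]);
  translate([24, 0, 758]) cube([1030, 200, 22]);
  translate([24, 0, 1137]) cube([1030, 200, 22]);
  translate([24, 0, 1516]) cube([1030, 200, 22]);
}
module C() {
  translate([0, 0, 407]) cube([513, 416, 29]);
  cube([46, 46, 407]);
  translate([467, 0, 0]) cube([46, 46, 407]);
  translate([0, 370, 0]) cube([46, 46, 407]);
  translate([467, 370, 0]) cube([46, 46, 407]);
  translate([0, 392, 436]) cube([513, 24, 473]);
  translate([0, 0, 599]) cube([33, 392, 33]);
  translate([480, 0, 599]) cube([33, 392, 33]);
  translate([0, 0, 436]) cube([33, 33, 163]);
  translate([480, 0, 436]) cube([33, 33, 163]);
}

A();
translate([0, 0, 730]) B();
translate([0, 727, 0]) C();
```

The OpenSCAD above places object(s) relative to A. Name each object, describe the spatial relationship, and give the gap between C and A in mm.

The chair's nearest face is 110 mm from the table's +y face.

A is a table. B is a bookshelf. C is a chair. The bookshelf is on top of the table. The chair is on the floor beside the table on its +y side. The gap between the chair and the table is 110 mm.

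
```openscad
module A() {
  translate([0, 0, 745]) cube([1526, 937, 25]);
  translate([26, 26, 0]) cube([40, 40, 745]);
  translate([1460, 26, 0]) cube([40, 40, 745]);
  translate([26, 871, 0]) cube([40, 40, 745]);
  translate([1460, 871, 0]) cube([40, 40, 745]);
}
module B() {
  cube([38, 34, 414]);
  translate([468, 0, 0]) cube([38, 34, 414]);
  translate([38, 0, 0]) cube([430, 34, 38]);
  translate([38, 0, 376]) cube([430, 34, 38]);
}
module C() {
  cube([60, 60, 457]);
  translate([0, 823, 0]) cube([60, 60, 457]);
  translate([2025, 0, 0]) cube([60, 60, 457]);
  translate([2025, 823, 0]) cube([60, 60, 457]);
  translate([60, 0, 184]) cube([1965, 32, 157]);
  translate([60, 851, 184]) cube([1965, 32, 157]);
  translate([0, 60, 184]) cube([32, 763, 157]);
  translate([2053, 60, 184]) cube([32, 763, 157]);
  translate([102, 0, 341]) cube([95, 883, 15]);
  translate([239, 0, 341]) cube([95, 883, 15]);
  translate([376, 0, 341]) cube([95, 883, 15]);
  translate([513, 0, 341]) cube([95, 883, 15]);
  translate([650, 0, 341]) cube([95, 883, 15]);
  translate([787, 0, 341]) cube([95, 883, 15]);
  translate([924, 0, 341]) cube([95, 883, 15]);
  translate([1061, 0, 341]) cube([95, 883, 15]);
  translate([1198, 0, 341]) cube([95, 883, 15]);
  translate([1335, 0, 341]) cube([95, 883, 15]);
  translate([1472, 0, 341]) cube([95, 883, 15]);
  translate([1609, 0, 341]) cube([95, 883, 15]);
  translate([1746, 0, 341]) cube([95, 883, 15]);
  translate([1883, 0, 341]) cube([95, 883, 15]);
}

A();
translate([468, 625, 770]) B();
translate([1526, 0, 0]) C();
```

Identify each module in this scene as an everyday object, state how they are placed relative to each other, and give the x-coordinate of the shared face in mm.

The table's +x face and the bed frame's −x face are both at x = 1526 mm.

A is a table. B is a picture frame. C is a bed frame. The picture frame is on top of the table. The bed frame is against the table's +x side, with their −y faces flush. The x-coordinate of the shared face is 1526 mm.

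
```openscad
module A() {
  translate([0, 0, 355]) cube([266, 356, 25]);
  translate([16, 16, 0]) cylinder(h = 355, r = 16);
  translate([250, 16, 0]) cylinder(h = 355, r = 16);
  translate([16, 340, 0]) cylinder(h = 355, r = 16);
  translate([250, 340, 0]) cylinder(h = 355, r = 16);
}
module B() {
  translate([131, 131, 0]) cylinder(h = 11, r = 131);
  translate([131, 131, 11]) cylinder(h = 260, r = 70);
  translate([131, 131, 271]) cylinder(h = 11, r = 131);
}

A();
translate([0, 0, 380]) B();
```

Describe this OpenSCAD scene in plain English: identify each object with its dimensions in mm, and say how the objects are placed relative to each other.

A is a simple wooden stool: a rectangular seat 266 mm (x) by 356 mm (y), 25 mm thick, top face at z = 380 mm, on four round legs, each 32 mm in diameter. The legs rest on z = 0, each leg's axis is inset half a diameter from the nearest pair of seat edges (so the leg's bounding box is flush with the corner).

B is a spool: two coaxial disc flanges of radius 131 mm and thickness 11 mm, joined by a core cylinder of radius 70 mm and height 260 mm. The lower flange rests on z = 0 and the three cylinders share a vertical axis.

The spool is on top of the stool.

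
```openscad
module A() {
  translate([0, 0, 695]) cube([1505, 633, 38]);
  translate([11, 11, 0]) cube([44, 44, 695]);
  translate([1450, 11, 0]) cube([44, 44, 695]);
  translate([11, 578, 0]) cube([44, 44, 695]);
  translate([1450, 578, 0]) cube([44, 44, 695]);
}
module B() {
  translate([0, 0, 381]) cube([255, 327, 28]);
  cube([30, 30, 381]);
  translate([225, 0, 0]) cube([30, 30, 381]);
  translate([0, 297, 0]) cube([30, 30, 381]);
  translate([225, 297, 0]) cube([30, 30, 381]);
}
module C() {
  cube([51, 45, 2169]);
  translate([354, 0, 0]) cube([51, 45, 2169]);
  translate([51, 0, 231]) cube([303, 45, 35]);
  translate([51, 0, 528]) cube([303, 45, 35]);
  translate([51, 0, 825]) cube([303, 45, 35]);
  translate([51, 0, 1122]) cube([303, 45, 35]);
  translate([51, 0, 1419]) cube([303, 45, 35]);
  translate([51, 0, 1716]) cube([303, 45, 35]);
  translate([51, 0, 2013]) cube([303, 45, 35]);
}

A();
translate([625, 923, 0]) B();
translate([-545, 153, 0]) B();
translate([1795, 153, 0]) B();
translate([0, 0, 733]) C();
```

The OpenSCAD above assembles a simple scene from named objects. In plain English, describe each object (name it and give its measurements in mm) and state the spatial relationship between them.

A is a table with a 1505×633 mm rectangular top, 38 mm thick, top surface at z = 733 mm, supported by four 44×44 mm square legs, each inset 11 mm from the nearest pair of top edges, running from the floor.

B is a four-legged stool. The seat is 255×327 mm, 28 mm thick, top at z = 409 mm. It stands on four square legs, each 30×30 mm in cross-section, from z = 0 to the seat underside, each flush with a corner of the seat.

C is a straight ladder. Two 51×45 mm vertical rails, 2169 mm tall, stand 405 mm apart (outside-to-outside) with their front faces coplanar on the −y side. 7 rungs, each 45 mm deep and 35 mm tall, span between the inner faces of the rails, front faces flush with the rails. The lowest rung's underside is at z = 231 mm and rungs are spaced 297 mm apart (underside to underside).

Three stools sit around the table at the +y, −x, +x sides. The ladder is on top of the table.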